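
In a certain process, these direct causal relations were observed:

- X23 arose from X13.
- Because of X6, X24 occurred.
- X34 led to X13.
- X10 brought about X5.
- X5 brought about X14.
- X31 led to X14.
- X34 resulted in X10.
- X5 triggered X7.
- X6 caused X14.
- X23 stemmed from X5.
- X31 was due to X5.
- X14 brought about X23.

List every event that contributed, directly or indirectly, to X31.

Immediate cause of X31: X5.
Further upstream: X34, X10.

X10, X34, X5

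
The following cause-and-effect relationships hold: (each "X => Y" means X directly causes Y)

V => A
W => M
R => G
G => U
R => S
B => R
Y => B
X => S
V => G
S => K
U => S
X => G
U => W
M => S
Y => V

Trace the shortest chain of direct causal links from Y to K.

Y → B
B → R
R → S
S → K
Length: 4 steps.

Y → B → R → S → K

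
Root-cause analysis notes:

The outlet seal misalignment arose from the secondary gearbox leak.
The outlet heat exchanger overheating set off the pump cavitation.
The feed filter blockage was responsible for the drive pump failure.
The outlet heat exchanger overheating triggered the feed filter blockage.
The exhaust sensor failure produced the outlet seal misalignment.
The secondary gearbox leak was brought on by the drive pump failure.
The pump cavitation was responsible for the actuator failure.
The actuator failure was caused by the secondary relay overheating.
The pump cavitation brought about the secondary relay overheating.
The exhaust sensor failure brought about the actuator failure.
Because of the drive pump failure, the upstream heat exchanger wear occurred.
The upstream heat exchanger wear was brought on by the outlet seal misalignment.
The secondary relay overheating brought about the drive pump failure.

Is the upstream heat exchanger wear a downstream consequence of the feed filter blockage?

Yes

There is a causal chain: the feed filter blockage → the drive pump failure → the upstream heat exchanger wear.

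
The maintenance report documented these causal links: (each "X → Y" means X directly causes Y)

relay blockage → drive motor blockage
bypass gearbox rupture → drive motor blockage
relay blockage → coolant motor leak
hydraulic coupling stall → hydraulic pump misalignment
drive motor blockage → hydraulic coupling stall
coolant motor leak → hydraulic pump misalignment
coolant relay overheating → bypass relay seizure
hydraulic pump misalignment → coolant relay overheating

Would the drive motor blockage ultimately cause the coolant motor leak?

The drive motor blockage leads to the hydraulic coupling stall, the hydraulic pump misalignment, the coolant relay overheating, the bypass relay seizure; the coolant motor leak is not among them.

No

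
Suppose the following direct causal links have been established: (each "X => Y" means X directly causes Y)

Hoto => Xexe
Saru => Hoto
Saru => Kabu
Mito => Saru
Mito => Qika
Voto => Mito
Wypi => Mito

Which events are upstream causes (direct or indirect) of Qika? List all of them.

Immediate cause of Qika: Mito.
Further upstream: Voto, Wypi.

Mito, Voto, Wypi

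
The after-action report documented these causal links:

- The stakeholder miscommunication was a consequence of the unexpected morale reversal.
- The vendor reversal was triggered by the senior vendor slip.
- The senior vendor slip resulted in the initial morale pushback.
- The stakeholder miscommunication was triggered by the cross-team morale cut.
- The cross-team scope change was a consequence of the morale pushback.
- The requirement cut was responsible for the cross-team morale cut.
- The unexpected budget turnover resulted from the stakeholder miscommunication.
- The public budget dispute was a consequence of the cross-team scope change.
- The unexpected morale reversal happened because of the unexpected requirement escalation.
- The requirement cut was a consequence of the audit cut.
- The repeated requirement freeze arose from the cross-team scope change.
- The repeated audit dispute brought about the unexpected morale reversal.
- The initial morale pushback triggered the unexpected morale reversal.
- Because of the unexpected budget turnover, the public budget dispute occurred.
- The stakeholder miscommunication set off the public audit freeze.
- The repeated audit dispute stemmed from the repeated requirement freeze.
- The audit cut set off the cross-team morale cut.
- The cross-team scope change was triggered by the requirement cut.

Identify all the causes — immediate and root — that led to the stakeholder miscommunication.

the audit cut, the cross-team morale cut, the cross-team scope change, the initial morale pushback, the morale pushback, the repeated audit dispute, the repeated requirement freeze, the requirement cut, the senior vendor slip, the unexpected morale reversal, the unexpected requirement escalation

Immediate causes of the stakeholder miscommunication: the cross-team morale cut, the unexpected morale reversal.
Further upstream: the senior vendor slip, the morale pushback, the audit cut, the requirement cut, the cross-team scope change, the repeated requirement freeze, the repeated audit dispute, the unexpected requirement escalation, the initial morale pushback.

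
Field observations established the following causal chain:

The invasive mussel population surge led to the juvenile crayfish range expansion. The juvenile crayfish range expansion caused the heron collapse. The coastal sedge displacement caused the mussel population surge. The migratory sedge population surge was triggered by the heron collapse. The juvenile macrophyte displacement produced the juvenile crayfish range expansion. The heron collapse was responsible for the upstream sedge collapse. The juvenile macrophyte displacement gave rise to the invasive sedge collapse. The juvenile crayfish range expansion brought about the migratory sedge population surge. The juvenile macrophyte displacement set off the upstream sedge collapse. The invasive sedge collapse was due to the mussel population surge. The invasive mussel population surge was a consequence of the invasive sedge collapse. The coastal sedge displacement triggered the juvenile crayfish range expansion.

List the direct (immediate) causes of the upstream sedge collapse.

the heron collapse, the juvenile macrophyte displacement

Upstream contributors include the coastal sedge displacement, the mussel population surge, the invasive sedge collapse, the invasive mussel population surge, the juvenile crayfish range expansion, but only the heron collapse, the juvenile macrophyte displacement feed directly into the upstream sedge collapse.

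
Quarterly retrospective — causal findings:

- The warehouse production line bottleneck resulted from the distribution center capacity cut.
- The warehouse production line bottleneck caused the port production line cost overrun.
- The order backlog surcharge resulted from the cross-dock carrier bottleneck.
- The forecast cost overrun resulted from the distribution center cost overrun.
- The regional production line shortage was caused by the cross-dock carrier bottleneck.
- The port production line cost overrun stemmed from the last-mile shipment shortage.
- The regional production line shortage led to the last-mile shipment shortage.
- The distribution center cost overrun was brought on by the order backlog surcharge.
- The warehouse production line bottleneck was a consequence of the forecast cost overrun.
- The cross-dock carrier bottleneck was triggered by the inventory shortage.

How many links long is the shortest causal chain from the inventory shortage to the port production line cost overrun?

4

Shortest chain: the inventory shortage → the cross-dock carrier bottleneck → the regional production line shortage → the last-mile shipment shortage → the port production line cost overrun.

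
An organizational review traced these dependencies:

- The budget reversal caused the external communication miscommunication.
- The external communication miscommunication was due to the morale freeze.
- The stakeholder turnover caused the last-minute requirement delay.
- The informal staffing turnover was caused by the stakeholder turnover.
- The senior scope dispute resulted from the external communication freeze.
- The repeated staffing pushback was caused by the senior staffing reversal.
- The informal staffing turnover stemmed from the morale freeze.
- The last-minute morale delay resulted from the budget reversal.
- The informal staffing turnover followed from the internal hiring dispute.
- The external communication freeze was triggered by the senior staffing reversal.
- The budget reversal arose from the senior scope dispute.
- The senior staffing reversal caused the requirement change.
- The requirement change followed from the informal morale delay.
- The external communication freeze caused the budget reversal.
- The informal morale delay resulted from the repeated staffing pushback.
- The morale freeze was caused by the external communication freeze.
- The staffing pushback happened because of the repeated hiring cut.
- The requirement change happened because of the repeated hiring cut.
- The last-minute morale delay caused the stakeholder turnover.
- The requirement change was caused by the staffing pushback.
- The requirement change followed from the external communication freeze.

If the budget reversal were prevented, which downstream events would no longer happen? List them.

Downstream of the budget reversal: the last-minute morale delay, the external communication miscommunication, the stakeholder turnover, the informal staffing turnover, the last-minute requirement delay.
Of those, still caused via another path: the external communication miscommunication, the informal staffing turnover.
The remainder have no surviving cause.

the last-minute morale delay, the last-minute requirement delay, the stakeholder turnover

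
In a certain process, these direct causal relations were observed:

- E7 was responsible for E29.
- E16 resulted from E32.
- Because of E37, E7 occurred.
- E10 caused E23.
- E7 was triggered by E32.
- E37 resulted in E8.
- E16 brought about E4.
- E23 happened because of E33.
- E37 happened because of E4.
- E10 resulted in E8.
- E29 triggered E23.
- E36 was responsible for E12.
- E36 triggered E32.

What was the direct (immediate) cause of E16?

Upstream contributors include E36, but only E32 feeds directly into E16.

E32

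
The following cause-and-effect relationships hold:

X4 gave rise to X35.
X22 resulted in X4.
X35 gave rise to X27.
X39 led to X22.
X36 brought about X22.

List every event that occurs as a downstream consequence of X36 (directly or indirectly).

Direct effects: X22.
2 steps out: X4.
3 steps out: X35.
4 steps out: X27.
Not reachable from it: X39.

X22, X27, X35, X4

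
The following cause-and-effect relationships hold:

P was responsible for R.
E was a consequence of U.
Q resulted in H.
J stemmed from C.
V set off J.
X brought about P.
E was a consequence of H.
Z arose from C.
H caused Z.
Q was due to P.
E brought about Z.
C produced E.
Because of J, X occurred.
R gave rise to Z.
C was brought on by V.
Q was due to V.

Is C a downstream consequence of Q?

No

Q leads to H, E, Z; C is not among them.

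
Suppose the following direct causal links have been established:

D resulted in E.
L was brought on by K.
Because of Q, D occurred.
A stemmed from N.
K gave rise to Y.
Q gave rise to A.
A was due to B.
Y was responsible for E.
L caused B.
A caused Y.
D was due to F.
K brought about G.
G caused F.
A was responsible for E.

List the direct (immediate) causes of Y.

A, K

Upstream contributors include N, L, B, Q, but only A, K feed directly into Y.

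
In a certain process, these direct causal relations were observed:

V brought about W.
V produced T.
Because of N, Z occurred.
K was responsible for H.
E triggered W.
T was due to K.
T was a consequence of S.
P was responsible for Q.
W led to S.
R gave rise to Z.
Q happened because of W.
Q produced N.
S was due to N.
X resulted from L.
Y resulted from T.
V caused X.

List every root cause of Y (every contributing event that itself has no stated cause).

Tracing upstream from Y: Y ← T ← K.
A separate upstream branch: Y ← T ← V.
A separate upstream branch: Y ← T ← S ← W ← E.
A separate upstream branch: Y ← T ← S ← N ← Q ← P.
Each of those chain origins has no stated cause.

E, K, P, V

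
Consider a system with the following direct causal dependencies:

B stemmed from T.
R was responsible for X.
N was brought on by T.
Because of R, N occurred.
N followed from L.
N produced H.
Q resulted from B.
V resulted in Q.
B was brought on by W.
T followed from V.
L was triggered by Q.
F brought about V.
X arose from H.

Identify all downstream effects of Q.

H, L, N, X

Direct effects: L.
2 steps out: N.
3 steps out: H.
4 steps out: X.
Not reachable from it: F, V, T, R, W, B.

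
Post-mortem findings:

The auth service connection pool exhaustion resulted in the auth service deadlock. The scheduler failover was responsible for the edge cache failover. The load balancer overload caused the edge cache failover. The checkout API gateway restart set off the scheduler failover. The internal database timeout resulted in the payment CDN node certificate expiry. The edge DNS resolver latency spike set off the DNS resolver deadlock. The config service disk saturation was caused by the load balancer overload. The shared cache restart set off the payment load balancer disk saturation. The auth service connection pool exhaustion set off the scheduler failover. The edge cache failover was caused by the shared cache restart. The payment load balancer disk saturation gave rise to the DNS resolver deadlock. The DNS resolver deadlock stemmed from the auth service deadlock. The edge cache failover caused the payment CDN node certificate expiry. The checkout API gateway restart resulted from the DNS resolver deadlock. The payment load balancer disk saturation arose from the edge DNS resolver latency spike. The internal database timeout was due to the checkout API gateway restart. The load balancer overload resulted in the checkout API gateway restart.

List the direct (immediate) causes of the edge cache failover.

Upstream contributors include the auth service connection pool exhaustion, the auth service deadlock, the edge DNS resolver latency spike, the payment load balancer disk saturation, the DNS resolver deadlock, the checkout API gateway restart, but only the load balancer overload, the scheduler failover, the shared cache restart feed directly into the edge cache failover.

the load balancer overload, the scheduler failover, the shared cache restart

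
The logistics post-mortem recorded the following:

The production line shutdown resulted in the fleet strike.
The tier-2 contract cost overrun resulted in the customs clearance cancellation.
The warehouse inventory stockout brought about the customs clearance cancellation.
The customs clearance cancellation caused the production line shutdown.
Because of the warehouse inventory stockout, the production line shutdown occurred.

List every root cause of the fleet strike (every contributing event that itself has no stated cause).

the tier-2 contract cost overrun, the warehouse inventory stockout

Tracing upstream from the fleet strike: the fleet strike ← the production line shutdown ← the warehouse inventory stockout.
A separate upstream branch: the fleet strike ← the production line shutdown ← the customs clearance cancellation ← the tier-2 contract cost overrun.
Each of those chain origins has no stated cause.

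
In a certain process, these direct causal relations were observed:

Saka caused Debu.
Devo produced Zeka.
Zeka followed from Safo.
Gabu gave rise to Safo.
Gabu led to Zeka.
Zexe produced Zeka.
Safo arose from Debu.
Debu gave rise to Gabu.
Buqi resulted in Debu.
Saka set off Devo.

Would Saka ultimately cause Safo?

There is a causal chain: Saka → Debu → Safo.

Yes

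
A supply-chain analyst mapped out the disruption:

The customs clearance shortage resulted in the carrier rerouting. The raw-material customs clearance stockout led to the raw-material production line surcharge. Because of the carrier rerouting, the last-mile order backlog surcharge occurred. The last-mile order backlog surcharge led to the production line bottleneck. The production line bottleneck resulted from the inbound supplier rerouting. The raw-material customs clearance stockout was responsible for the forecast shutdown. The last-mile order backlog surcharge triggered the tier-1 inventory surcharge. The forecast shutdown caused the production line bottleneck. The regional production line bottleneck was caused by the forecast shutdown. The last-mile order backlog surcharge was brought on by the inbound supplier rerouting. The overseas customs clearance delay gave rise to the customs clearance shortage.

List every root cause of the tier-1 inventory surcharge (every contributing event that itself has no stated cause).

Tracing upstream from the tier-1 inventory surcharge: the tier-1 inventory surcharge ← the last-mile order backlog surcharge ← the carrier rerouting ← the customs clearance shortage ← the overseas customs clearance delay.
A separate upstream branch: the tier-1 inventory surcharge ← the last-mile order backlog surcharge ← the inbound supplier rerouting.
Each of those chain origins has no stated cause.

the inbound supplier rerouting, the overseas customs clearance delay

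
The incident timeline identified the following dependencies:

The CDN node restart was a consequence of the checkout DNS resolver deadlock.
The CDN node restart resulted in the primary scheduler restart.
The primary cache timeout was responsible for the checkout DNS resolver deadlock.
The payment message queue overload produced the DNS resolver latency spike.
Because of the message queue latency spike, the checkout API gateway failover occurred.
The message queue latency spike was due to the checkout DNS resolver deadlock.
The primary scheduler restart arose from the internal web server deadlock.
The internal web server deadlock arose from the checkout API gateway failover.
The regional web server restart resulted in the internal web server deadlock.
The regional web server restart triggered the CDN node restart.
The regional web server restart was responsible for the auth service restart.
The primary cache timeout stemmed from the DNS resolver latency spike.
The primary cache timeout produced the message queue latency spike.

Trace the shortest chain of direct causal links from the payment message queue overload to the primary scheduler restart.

the payment message queue overload → the DNS resolver latency spike → the primary cache timeout → the checkout DNS resolver deadlock → the CDN node restart → the primary scheduler restart

the payment message queue overload → the DNS resolver latency spike
the DNS resolver latency spike → the primary cache timeout
the primary cache timeout → the checkout DNS resolver deadlock
the checkout DNS resolver deadlock → the CDN node restart
the CDN node restart → the primary scheduler restart
Length: 5 steps.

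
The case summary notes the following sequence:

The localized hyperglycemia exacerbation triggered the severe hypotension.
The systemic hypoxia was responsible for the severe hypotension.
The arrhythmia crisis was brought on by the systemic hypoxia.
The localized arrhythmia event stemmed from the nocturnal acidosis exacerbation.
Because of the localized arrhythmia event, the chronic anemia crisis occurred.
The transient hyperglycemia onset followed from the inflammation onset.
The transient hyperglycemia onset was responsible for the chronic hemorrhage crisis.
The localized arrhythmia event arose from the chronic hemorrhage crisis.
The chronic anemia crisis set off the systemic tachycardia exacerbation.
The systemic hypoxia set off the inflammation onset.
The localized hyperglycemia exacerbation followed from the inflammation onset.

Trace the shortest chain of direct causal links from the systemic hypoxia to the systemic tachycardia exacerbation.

the systemic hypoxia → the inflammation onset → the transient hyperglycemia onset → the chronic hemorrhage crisis → the localized arrhythmia event → the chronic anemia crisis → the systemic tachycardia exacerbation

the systemic hypoxia → the inflammation onset
the inflammation onset → the transient hyperglycemia onset
the transient hyperglycemia onset → the chronic hemorrhage crisis
the chronic hemorrhage crisis → the localized arrhythmia event
the localized arrhythmia event → the chronic anemia crisis
the chronic anemia crisis → the systemic tachycardia exacerbation
Length: 6 steps.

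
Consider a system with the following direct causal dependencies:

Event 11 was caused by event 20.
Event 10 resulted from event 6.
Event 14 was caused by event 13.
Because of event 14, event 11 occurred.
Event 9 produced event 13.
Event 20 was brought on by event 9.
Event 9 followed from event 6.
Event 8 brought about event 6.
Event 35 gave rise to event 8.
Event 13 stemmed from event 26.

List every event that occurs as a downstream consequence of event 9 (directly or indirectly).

Direct effects: event 13, event 20.
2 steps out: event 14, event 11.
Not reachable from it: event 35, event 8, event 6, event 26, event 10.

event 11, event 13, event 14, event 20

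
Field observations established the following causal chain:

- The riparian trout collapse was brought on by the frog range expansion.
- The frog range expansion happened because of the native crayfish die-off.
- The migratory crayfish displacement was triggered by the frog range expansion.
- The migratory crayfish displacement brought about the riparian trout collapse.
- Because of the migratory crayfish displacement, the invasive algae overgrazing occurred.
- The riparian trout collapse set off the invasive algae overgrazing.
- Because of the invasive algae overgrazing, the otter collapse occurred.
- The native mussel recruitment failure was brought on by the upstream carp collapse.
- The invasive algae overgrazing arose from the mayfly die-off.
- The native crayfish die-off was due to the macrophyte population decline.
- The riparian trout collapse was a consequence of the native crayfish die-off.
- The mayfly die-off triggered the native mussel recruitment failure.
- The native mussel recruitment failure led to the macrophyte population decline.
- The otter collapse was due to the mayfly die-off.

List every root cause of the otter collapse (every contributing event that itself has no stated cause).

the mayfly die-off, the upstream carp collapse

Tracing upstream from the otter collapse: the otter collapse ← the invasive algae overgrazing ← the riparian trout collapse ← the native crayfish die-off ← the macrophyte population decline ← the native mussel recruitment failure ← the upstream carp collapse.
A separate upstream branch: the otter collapse ← the mayfly die-off.
Each of those chain origins has no stated cause.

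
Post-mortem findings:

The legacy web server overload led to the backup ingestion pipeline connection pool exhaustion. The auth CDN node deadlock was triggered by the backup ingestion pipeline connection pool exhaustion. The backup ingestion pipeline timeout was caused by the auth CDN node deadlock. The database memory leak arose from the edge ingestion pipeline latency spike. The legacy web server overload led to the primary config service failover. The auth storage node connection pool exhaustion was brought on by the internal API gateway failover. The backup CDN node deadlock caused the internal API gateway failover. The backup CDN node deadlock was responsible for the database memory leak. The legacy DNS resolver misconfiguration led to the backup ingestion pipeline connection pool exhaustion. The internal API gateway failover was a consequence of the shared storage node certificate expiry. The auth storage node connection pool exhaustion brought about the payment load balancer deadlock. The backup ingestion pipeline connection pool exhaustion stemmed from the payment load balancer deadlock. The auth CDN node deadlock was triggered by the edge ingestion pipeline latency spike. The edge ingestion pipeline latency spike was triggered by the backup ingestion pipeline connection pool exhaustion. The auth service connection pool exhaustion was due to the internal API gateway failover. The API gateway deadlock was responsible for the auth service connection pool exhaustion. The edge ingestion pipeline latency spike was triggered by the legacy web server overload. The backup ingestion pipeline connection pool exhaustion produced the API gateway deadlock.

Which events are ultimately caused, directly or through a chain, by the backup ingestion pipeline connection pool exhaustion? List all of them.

Direct effects: the API gateway deadlock, the edge ingestion pipeline latency spike, the auth CDN node deadlock.
2 steps out: the auth service connection pool exhaustion, the backup ingestion pipeline timeout, the database memory leak.
Not reachable from it: the legacy DNS resolver misconfiguration, the shared storage node certificate expiry, the backup CDN node deadlock, the legacy web server overload, the internal API gateway failover, the auth storage node connection pool exhaustion, the payment load balancer deadlock, the primary config service failover.

the API gateway deadlock, the auth CDN node deadlock, the auth service connection pool exhaustion, the backup ingestion pipeline timeout, the database memory leak, the edge ingestion pipeline latency spike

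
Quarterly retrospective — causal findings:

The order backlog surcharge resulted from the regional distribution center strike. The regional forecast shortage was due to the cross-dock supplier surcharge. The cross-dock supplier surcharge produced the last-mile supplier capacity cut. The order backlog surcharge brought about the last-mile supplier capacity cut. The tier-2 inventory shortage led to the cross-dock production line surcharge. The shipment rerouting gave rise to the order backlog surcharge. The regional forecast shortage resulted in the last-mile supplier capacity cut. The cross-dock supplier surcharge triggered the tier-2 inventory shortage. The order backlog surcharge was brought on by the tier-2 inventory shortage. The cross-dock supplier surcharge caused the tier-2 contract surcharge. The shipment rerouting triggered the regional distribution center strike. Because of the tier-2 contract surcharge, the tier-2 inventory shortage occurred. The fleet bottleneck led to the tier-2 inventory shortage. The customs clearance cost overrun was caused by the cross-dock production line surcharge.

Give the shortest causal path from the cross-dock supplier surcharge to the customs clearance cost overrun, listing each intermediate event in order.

the cross-dock supplier surcharge → the tier-2 inventory shortage
the tier-2 inventory shortage → the cross-dock production line surcharge
the cross-dock production line surcharge → the customs clearance cost overrun
Length: 3 steps.

the cross-dock supplier surcharge → the tier-2 inventory shortage → the cross-dock production line surcharge → the customs clearance cost overrun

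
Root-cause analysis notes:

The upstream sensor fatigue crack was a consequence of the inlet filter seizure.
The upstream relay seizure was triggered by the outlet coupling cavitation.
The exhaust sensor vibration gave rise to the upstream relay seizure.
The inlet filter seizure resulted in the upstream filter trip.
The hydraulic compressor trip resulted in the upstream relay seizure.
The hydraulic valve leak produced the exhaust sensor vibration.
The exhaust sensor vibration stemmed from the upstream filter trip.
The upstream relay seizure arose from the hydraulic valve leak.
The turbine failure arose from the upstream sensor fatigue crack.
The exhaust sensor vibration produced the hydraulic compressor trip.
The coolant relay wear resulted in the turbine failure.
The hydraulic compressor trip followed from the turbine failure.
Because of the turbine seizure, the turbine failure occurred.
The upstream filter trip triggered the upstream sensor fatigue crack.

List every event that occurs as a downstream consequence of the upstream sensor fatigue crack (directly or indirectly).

the hydraulic compressor trip, the turbine failure, the upstream relay seizure

Direct effects: the turbine failure.
2 steps out: the hydraulic compressor trip.
3 steps out: the upstream relay seizure.
Not reachable from it: the coolant relay wear, the outlet coupling cavitation, the inlet filter seizure, the upstream filter trip, the turbine seizure, the hydraulic valve leak, the exhaust sensor vibration.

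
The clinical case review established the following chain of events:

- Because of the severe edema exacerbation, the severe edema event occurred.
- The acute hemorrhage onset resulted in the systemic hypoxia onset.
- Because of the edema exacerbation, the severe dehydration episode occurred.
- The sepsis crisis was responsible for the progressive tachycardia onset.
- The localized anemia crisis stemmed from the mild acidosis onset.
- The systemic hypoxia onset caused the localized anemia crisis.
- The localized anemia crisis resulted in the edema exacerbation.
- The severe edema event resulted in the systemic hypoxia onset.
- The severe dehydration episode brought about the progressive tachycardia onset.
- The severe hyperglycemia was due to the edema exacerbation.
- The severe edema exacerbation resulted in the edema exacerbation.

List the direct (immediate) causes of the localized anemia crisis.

Upstream contributors include the severe edema exacerbation, the acute hemorrhage onset, the severe edema event, but only the mild acidosis onset, the systemic hypoxia onset feed directly into the localized anemia crisis.

the mild acidosis onset, the systemic hypoxia onset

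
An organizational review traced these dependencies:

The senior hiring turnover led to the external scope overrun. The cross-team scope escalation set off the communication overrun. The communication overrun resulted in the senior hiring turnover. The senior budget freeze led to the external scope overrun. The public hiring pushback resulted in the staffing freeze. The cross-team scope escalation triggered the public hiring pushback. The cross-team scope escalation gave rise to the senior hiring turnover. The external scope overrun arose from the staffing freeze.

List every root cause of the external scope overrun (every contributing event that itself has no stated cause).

the cross-team scope escalation, the senior budget freeze

Tracing upstream from the external scope overrun: the external scope overrun ← the senior hiring turnover ← the cross-team scope escalation.
A separate upstream branch: the external scope overrun ← the senior budget freeze.
Each of those chain origins has no stated cause.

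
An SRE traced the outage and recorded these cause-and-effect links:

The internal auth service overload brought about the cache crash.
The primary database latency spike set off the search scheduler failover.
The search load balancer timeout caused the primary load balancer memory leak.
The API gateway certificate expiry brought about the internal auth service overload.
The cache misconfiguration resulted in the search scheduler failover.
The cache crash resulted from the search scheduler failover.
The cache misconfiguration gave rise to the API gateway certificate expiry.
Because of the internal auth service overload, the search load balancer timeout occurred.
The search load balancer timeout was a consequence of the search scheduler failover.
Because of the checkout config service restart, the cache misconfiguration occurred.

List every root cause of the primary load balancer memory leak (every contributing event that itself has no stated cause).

Tracing upstream from the primary load balancer memory leak: the primary load balancer memory leak ← the search load balancer timeout ← the search scheduler failover ← the cache misconfiguration ← the checkout config service restart.
A separate upstream branch: the primary load balancer memory leak ← the search load balancer timeout ← the search scheduler failover ← the primary database latency spike.
Each of those chain origins has no stated cause.

the checkout config service restart, the primary database latency spike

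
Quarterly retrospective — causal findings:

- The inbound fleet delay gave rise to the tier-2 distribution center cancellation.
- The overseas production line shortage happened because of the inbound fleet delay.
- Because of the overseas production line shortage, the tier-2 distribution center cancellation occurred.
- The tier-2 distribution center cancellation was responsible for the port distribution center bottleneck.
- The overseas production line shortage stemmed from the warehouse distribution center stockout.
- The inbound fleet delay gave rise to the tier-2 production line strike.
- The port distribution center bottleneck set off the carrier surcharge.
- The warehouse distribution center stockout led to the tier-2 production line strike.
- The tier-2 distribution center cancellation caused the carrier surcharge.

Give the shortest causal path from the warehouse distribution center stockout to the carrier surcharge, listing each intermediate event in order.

the warehouse distribution center stockout → the overseas production line shortage
the overseas production line shortage → the tier-2 distribution center cancellation
the tier-2 distribution center cancellation → the carrier surcharge
Length: 3 steps.

the warehouse distribution center stockout → the overseas production line shortage → the tier-2 distribution center cancellation → the carrier surcharge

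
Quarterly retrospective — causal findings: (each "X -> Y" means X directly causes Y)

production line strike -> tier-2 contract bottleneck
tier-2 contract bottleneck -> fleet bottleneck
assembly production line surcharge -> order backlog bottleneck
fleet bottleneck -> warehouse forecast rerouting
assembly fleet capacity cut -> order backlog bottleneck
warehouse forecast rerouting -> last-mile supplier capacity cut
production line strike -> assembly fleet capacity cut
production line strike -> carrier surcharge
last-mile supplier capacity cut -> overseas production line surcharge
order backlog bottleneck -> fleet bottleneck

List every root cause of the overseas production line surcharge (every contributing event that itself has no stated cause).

the assembly production line surcharge, the production line strike

Tracing upstream from the overseas production line surcharge: the overseas production line surcharge ← the last-mile supplier capacity cut ← the warehouse forecast rerouting ← the fleet bottleneck ← the tier-2 contract bottleneck ← the production line strike.
A separate upstream branch: the overseas production line surcharge ← the last-mile supplier capacity cut ← the warehouse forecast rerouting ← the fleet bottleneck ← the order backlog bottleneck ← the assembly production line surcharge.
Each of those chain origins has no stated cause.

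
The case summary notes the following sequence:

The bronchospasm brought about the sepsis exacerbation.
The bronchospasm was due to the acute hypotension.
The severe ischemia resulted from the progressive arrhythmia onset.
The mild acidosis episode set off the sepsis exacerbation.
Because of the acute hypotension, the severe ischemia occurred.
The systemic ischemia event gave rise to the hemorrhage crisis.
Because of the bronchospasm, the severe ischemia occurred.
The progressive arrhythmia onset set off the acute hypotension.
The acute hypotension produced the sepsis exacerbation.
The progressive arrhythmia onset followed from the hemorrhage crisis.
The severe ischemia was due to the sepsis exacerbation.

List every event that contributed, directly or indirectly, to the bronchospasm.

Immediate cause of the bronchospasm: the acute hypotension.
Further upstream: the systemic ischemia event, the hemorrhage crisis, the progressive arrhythmia onset.

the acute hypotension, the hemorrhage crisis, the progressive arrhythmia onset, the systemic ischemia event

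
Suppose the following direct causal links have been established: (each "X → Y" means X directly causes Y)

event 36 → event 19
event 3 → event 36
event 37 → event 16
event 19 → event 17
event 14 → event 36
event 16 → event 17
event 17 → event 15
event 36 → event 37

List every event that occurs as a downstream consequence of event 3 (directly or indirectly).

Direct effects: event 36.
2 steps out: event 19, event 37.
3 steps out: event 16, event 17.
4 steps out: event 15.
Not reachable from it: event 14.

event 15, event 16, event 17, event 19, event 36, event 37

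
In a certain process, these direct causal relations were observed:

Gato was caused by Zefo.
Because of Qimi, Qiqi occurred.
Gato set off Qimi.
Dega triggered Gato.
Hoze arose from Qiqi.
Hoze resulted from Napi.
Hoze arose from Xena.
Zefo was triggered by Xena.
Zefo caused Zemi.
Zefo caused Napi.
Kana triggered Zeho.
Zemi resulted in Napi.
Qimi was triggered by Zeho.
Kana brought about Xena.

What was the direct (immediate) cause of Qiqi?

Upstream contributors include Kana, Zeho, Xena, Zefo, Dega, Gato, but only Qimi feeds directly into Qiqi.

Qimi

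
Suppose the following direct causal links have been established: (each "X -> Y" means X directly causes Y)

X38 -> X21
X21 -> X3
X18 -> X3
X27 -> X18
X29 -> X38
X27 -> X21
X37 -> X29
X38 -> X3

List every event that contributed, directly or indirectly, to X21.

X27, X29, X37, X38

Immediate causes of X21: X27, X38.
Further upstream: X37, X29.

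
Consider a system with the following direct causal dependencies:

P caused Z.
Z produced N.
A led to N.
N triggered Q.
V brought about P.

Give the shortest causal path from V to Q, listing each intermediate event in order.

V → P
P → Z
Z → N
N → Q
Length: 4 steps.

V → P → Z → N → Q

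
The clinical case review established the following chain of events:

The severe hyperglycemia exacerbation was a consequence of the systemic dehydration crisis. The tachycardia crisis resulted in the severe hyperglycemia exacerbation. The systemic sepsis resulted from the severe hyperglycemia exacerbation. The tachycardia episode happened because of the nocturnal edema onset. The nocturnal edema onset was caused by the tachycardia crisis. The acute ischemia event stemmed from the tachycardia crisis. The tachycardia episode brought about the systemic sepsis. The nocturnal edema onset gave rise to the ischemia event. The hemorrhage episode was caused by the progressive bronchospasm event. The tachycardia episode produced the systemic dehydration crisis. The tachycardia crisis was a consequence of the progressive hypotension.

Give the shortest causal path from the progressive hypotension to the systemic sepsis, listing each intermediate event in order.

the progressive hypotension → the tachycardia crisis
the tachycardia crisis → the severe hyperglycemia exacerbation
the severe hyperglycemia exacerbation → the systemic sepsis
Length: 3 steps.

the progressive hypotension → the tachycardia crisis → the severe hyperglycemia exacerbation → the systemic sepsis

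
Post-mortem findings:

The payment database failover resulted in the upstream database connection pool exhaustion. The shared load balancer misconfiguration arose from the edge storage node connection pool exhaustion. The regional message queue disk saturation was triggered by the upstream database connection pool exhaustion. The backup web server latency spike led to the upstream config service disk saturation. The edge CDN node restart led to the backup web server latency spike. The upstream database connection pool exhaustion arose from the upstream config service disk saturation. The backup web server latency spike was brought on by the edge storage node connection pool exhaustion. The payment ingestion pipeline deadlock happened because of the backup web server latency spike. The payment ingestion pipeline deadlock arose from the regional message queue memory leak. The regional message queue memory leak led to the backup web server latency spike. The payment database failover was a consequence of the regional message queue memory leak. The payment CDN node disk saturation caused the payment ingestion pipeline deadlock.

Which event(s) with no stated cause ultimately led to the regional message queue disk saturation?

Tracing upstream from the regional message queue disk saturation: the regional message queue disk saturation ← the upstream database connection pool exhaustion ← the payment database failover ← the regional message queue memory leak.
A separate upstream branch: the regional message queue disk saturation ← the upstream database connection pool exhaustion ← the upstream config service disk saturation ← the backup web server latency spike ← the edge CDN node restart.
A separate upstream branch: the regional message queue disk saturation ← the upstream database connection pool exhaustion ← the upstream config service disk saturation ← the backup web server latency spike ← the edge storage node connection pool exhaustion.
Each of those chain origins has no stated cause.

the edge CDN node restart, the edge storage node connection pool exhaustion, the regional message queue memory leak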